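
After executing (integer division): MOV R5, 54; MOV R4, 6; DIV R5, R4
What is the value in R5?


Register state trace:
  MOV R5, 54  → R5 = 54
  MOV R4, 6  → R4 = 6
  DIV R5, R4  → R5 = 54 // 6 = 9
Final: R5 = 9

9


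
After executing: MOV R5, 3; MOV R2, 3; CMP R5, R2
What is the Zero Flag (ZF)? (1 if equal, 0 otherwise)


Register state trace:
  MOV R5, 3  → R5 = 3
  MOV R2, 3  → R2 = 3
  CMP R5, R2  → computes 3 - 3 = 0
  Result is zero, so values are equal
ZF = 1

1


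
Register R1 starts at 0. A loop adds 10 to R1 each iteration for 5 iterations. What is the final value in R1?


Starting value: R1 = 0
  Iter 1: R1 = 0 + 10 = 10
  Iter 2: R1 = 10 + 10 = 20
  Iter 3: R1 = 20 + 10 = 30
  Iter 4: R1 = 30 + 10 = 40
  Iter 5: R1 = 40 + 10 = 50
Final: R1 = 50

50


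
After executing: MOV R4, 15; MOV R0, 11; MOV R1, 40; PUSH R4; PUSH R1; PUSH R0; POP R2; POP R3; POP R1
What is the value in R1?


Stack trace (top is rightmost):
  MOV R4, 15  → R4 = 15
  MOV R0, 11  → R0 = 11
  MOV R1, 40  → R1 = 40
  PUSH R4  → stack: [15]
  PUSH R1  → stack: [15, 40]
  PUSH R0  → stack: [15, 40, 11]
  POP R2  → R2 = 11, stack: [15, 40]
  POP R3  → R3 = 40, stack: [15]
  POP R1  → R1 = 15, stack: []
Final: R1 = 15

15


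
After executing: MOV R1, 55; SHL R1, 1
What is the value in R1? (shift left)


Register state trace:
  MOV R1, 55  → R1 = 55
  SHL R1, 1  → R1 = 55 << 1 = 55 * 2^1 = 110
Final: R1 = 110

110


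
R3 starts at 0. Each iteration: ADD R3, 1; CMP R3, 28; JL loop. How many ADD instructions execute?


Loop trace (R3 starts at 0, target 28, step 1):
  ADD #1: R3 = 0 + 1 = 1  → 1 < 28, loop
  ADD #2: R3 = 1 + 1 = 2  → 2 < 28, loop
  ADD #3: R3 = 2 + 1 = 3  → 3 < 28, loop
  ADD #4: R3 = 3 + 1 = 4  → 4 < 28, loop
  ADD #5: R3 = 4 + 1 = 5  → 5 < 28, loop
  ADD #6: R3 = 5 + 1 = 6  → 6 < 28, loop
  ADD #7: R3 = 6 + 1 = 7  → 7 < 28, loop
  ADD #8: R3 = 7 + 1 = 8  → 8 < 28, loop
  ADD #9: R3 = 8 + 1 = 9  → 9 < 28, loop
  ADD #10: R3 = 9 + 1 = 10  → 10 < 28, loop
  ADD #11: R3 = 10 + 1 = 11  → 11 < 28, loop
  ADD #12: R3 = 11 + 1 = 12  → 12 < 28, loop
  ADD #13: R3 = 12 + 1 = 13  → 13 < 28, loop
  ADD #14: R3 = 13 + 1 = 14  → 14 < 28, loop
  ADD #15: R3 = 14 + 1 = 15  → 15 < 28, loop
  ADD #16: R3 = 15 + 1 = 16  → 16 < 28, loop
  ADD #17: R3 = 16 + 1 = 17  → 17 < 28, loop
  ADD #18: R3 = 17 + 1 = 18  → 18 < 28, loop
  ADD #19: R3 = 18 + 1 = 19  → 19 < 28, loop
  ADD #20: R3 = 19 + 1 = 20  → 20 < 28, loop
  ADD #21: R3 = 20 + 1 = 21  → 21 < 28, loop
  ADD #22: R3 = 21 + 1 = 22  → 22 < 28, loop
  ADD #23: R3 = 22 + 1 = 23  → 23 < 28, loop
  ADD #24: R3 = 23 + 1 = 24  → 24 < 28, loop
  ADD #25: R3 = 24 + 1 = 25  → 25 < 28, loop
  ADD #26: R3 = 25 + 1 = 26  → 26 < 28, loop
  ADD #27: R3 = 26 + 1 = 27  → 27 < 28, loop
  ADD #28: R3 = 27 + 1 = 28  → 28 >= 28, exit
Total ADD instructions: 28

28


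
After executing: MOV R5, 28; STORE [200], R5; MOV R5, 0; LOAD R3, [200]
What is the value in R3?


Register and memory trace:
  MOV R5, 28  → R5 = 28
  STORE [200], R5  → mem[200] = 28
  MOV R5, 0  → R5 = 0
  LOAD R3, [200]  → R3 = mem[200] = 28
Final: R3 = 28

28


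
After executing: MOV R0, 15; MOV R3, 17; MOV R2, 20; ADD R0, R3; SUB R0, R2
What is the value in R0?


Register state trace:
  MOV R0, 15  → R0 = 15
  MOV R3, 17  → R3 = 17
  MOV R2, 20  → R2 = 20
  ADD R0, R3  → R0 = 15 + 17 = 32
  SUB R0, R2  → R0 = 32 - 20 = 12
Final: R0 = 12

12


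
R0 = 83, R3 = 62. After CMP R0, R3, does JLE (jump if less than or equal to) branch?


Trace:
  R0 = 83, R3 = 62
  CMP R0, R3  → compares 83 vs 62
  JLE checks: is 83 less than or equal to 62?
  83 > 62, so condition is false
Branch taken: No

No


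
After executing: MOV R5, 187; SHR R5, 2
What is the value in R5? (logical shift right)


Register state trace:
  MOV R5, 187  → R5 = 187
  SHR R5, 2  → R5 = 187 >> 2 = 187 // 2^2 = 46
Final: R5 = 46

46


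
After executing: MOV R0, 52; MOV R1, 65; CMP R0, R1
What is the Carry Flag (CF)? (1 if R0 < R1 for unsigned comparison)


Register state trace:
  MOV R0, 52  → R0 = 52
  MOV R1, 65  → R1 = 65
  CMP R0, R1  → unsigned 52 - 65: borrow occurs
  52 < 65, so CF = 1
CF = 1

1


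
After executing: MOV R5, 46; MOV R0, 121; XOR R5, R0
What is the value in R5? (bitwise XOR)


Register state trace:
  MOV R5, 46  → R5 = 46 (0b00101110)
  MOV R0, 121  → R0 = 121 (0b01111001)
  XOR R5, R0  → R5 = 46 XOR 121 = 87 (0b01010111)
Final: R5 = 87

87


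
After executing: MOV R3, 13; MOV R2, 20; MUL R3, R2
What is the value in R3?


Register state trace:
  MOV R3, 13  → R3 = 13
  MOV R2, 20  → R2 = 20
  MUL R3, R2  → R3 = 13 * 20 = 260
Final: R3 = 260

260


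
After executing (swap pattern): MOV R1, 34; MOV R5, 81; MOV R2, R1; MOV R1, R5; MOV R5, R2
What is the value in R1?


Register state trace (swap pattern):
  MOV R1, 34  → R1 = 34
  MOV R5, 81  → R5 = 81
  MOV R2, R1  → R2 = 34  (save R1)
  MOV R1, R5  → R1 = 81  (R1 gets R5's value)
  MOV R5, R2  → R5 = 34  (R5 gets saved value)
Final: R1 = 81

81


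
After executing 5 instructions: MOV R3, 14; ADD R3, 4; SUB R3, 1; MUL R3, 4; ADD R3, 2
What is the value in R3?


Register state trace:
  MOV R3, 14  → R3 = 14
  ADD R3, 4  → R3 = 14 + 4 = 18
  SUB R3, 1  → R3 = 18 - 1 = 17
  MUL R3, 4  → R3 = 17 * 4 = 68
  ADD R3, 2  → R3 = 68 + 2 = 70
Final: R3 = 70

70


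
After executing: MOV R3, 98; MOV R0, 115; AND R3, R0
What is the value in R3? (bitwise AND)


Register state trace:
  MOV R3, 98  → R3 = 98 (0b01100010)
  MOV R0, 115  → R0 = 115 (0b01110011)
  AND R3, R0  → R3 = 98 AND 115 = 98 (0b01100010)
Final: R3 = 98

98


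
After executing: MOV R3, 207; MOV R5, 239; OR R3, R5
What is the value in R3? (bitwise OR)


Register state trace:
  MOV R3, 207  → R3 = 207 (0b11001111)
  MOV R5, 239  → R5 = 239 (0b11101111)
  OR R3, R5   → R3 = 207 OR 239 = 239 (0b11101111)
Final: R3 = 239

239


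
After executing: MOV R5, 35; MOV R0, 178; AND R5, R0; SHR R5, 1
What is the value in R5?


Register state trace:
  MOV R5, 35  → R5 = 35 (0b00100011)
  MOV R0, 178  → R0 = 178 (0b10110010)
  AND R5, R0  → R5 = 35 AND 178 = 34 (0b00100010)
  SHR R5, 1  → R5 = 34 >> 1 = 17
Final: R5 = 17

17


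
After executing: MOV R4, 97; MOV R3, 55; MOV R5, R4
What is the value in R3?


Register state trace:
  MOV R4, 97  → R4 = 97
  MOV R3, 55  → R3 = 55
  MOV R5, R4  → R5 = 97
Final: R3 = 55

55


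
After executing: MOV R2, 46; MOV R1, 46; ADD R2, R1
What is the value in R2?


Register state trace:
  MOV R2, 46  → R2 = 46
  MOV R1, 46  → R1 = 46
  ADD R2, R1  → R2 = 46 + 46 = 92
Final: R2 = 92

92


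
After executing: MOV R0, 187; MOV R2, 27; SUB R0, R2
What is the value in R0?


Register state trace:
  MOV R0, 187  → R0 = 187
  MOV R2, 27  → R2 = 27
  SUB R0, R2  → R0 = 187 - 27 = 160
Final: R0 = 160

160


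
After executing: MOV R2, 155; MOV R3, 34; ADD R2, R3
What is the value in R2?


Register state trace:
  MOV R2, 155  → R2 = 155
  MOV R3, 34  → R3 = 34
  ADD R2, R3  → R2 = 155 + 34 = 189
Final: R2 = 189

189


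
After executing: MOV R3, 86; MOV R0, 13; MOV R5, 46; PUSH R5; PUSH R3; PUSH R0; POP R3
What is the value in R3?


Stack trace (top is rightmost):
  MOV R3, 86  → R3 = 86
  MOV R0, 13  → R0 = 13
  MOV R5, 46  → R5 = 46
  PUSH R5  → stack: [46]
  PUSH R3  → stack: [46, 86]
  PUSH R0  → stack: [46, 86, 13]
  POP R3  → R3 = 13, stack: [46, 86]
Final: R3 = 13

13


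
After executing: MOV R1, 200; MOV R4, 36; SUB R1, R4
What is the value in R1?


Register state trace:
  MOV R1, 200  → R1 = 200
  MOV R4, 36  → R4 = 36
  SUB R1, R4  → R1 = 200 - 36 = 164
Final: R1 = 164

164


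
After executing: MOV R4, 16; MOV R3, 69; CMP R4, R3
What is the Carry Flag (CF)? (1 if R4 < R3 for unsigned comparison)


Register state trace:
  MOV R4, 16  → R4 = 16
  MOV R3, 69  → R3 = 69
  CMP R4, R3  → unsigned 16 - 69: borrow occurs
  16 < 69, so CF = 1
CF = 1

1


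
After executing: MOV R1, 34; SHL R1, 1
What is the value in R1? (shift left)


Register state trace:
  MOV R1, 34  → R1 = 34
  SHL R1, 1  → R1 = 34 << 1 = 34 * 2^1 = 68
Final: R1 = 68

68


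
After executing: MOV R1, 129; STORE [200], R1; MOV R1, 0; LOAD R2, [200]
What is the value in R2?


Register and memory trace:
  MOV R1, 129  → R1 = 129
  STORE [200], R1  → mem[200] = 129
  MOV R1, 0  → R1 = 0
  LOAD R2, [200]  → R2 = mem[200] = 129
Final: R2 = 129

129


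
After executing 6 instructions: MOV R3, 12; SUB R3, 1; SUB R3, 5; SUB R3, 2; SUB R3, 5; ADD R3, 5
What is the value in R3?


Register state trace:
  MOV R3, 12  → R3 = 12
  SUB R3, 1  → R3 = 12 - 1 = 11
  SUB R3, 5  → R3 = 11 - 5 = 6
  SUB R3, 2  → R3 = 6 - 2 = 4
  SUB R3, 5  → R3 = 4 - 5 = -1
  ADD R3, 5  → R3 = -1 + 5 = 4
Final: R3 = 4

4


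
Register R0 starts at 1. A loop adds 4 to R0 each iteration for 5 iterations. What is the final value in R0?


Starting value: R0 = 1
  Iter 1: R0 = 1 + 4 = 5
  Iter 2: R0 = 5 + 4 = 9
  Iter 3: R0 = 9 + 4 = 13
  Iter 4: R0 = 13 + 4 = 17
  Iter 5: R0 = 17 + 4 = 21
Final: R0 = 21

21


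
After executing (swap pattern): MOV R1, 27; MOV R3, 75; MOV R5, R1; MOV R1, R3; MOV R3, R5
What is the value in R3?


Register state trace (swap pattern):
  MOV R1, 27  → R1 = 27
  MOV R3, 75  → R3 = 75
  MOV R5, R1  → R5 = 27  (save R1)
  MOV R1, R3  → R1 = 75  (R1 gets R3's value)
  MOV R3, R5  → R3 = 27  (R3 gets saved value)
Final: R3 = 27

27


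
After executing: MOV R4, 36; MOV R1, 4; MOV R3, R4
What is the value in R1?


Register state trace:
  MOV R4, 36  → R4 = 36
  MOV R1, 4  → R1 = 4
  MOV R3, R4  → R3 = 36
Final: R1 = 4

4


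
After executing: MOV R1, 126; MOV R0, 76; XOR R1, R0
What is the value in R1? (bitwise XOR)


Register state trace:
  MOV R1, 126  → R1 = 126 (0b01111110)
  MOV R0, 76  → R0 = 76 (0b01001100)
  XOR R1, R0  → R1 = 126 XOR 76 = 50 (0b00110010)
Final: R1 = 50

50


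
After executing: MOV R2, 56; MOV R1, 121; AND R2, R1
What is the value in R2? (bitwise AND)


Register state trace:
  MOV R2, 56  → R2 = 56 (0b00111000)
  MOV R1, 121  → R1 = 121 (0b01111001)
  AND R2, R1  → R2 = 56 AND 121 = 56 (0b00111000)
Final: R2 = 56

56


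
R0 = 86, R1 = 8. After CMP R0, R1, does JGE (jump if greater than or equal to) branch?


Trace:
  R0 = 86, R1 = 8
  CMP R0, R1  → compares 86 vs 8
  JGE checks: is 86 greater than or equal to 8?
  86 > 8, so condition is true
Branch taken: Yes

Yes


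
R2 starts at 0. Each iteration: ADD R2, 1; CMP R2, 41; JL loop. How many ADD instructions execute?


Loop trace (R2 starts at 0, target 41, step 1):
  ADD #1: R2 = 0 + 1 = 1  → 1 < 41, loop
  ADD #2: R2 = 1 + 1 = 2  → 2 < 41, loop
  ADD #3: R2 = 2 + 1 = 3  → 3 < 41, loop
  ADD #4: R2 = 3 + 1 = 4  → 4 < 41, loop
  ADD #5: R2 = 4 + 1 = 5  → 5 < 41, loop
  ADD #6: R2 = 5 + 1 = 6  → 6 < 41, loop
  ADD #7: R2 = 6 + 1 = 7  → 7 < 41, loop
  ADD #8: R2 = 7 + 1 = 8  → 8 < 41, loop
  ADD #9: R2 = 8 + 1 = 9  → 9 < 41, loop
  ADD #10: R2 = 9 + 1 = 10  → 10 < 41, loop
  ADD #11: R2 = 10 + 1 = 11  → 11 < 41, loop
  ADD #12: R2 = 11 + 1 = 12  → 12 < 41, loop
  ADD #13: R2 = 12 + 1 = 13  → 13 < 41, loop
  ADD #14: R2 = 13 + 1 = 14  → 14 < 41, loop
  ADD #15: R2 = 14 + 1 = 15  → 15 < 41, loop
  ADD #16: R2 = 15 + 1 = 16  → 16 < 41, loop
  ADD #17: R2 = 16 + 1 = 17  → 17 < 41, loop
  ADD #18: R2 = 17 + 1 = 18  → 18 < 41, loop
  ADD #19: R2 = 18 + 1 = 19  → 19 < 41, loop
  ADD #20: R2 = 19 + 1 = 20  → 20 < 41, loop
  ADD #21: R2 = 20 + 1 = 21  → 21 < 41, loop
  ADD #22: R2 = 21 + 1 = 22  → 22 < 41, loop
  ADD #23: R2 = 22 + 1 = 23  → 23 < 41, loop
  ADD #24: R2 = 23 + 1 = 24  → 24 < 41, loop
  ADD #25: R2 = 24 + 1 = 25  → 25 < 41, loop
  ADD #26: R2 = 25 + 1 = 26  → 26 < 41, loop
  ADD #27: R2 = 26 + 1 = 27  → 27 < 41, loop
  ADD #28: R2 = 27 + 1 = 28  → 28 < 41, loop
  ADD #29: R2 = 28 + 1 = 29  → 29 < 41, loop
  ADD #30: R2 = 29 + 1 = 30  → 30 < 41, loop
  ADD #31: R2 = 30 + 1 = 31  → 31 < 41, loop
  ADD #32: R2 = 31 + 1 = 32  → 32 < 41, loop
  ADD #33: R2 = 32 + 1 = 33  → 33 < 41, loop
  ADD #34: R2 = 33 + 1 = 34  → 34 < 41, loop
  ADD #35: R2 = 34 + 1 = 35  → 35 < 41, loop
  ADD #36: R2 = 35 + 1 = 36  → 36 < 41, loop
  ADD #37: R2 = 36 + 1 = 37  → 37 < 41, loop
  ADD #38: R2 = 37 + 1 = 38  → 38 < 41, loop
  ADD #39: R2 = 38 + 1 = 39  → 39 < 41, loop
  ADD #40: R2 = 39 + 1 = 40  → 40 < 41, loop
  ADD #41: R2 = 40 + 1 = 41  → 41 >= 41, exit
Total ADD instructions: 41

41


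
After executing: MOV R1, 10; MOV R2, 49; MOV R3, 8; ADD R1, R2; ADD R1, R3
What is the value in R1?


Register state trace:
  MOV R1, 10  → R1 = 10
  MOV R2, 49  → R2 = 49
  MOV R3, 8  → R3 = 8
  ADD R1, R2  → R1 = 10 + 49 = 59
  ADD R1, R3  → R1 = 59 + 8 = 67
Final: R1 = 67

67


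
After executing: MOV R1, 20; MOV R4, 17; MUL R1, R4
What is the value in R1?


Register state trace:
  MOV R1, 20  → R1 = 20
  MOV R4, 17  → R4 = 17
  MUL R1, R4  → R1 = 20 * 17 = 340
Final: R1 = 340

340


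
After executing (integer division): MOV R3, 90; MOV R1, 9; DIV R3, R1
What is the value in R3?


Register state trace:
  MOV R3, 90  → R3 = 90
  MOV R1, 9  → R1 = 9
  DIV R3, R1  → R3 = 90 // 9 = 10
Final: R3 = 10

10


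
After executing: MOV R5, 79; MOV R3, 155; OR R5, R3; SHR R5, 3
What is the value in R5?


Register state trace:
  MOV R5, 79  → R5 = 79 (0b01001111)
  MOV R3, 155  → R3 = 155 (0b10011011)
  OR R5, R3  → R5 = 79 OR 155 = 223 (0b11011111)
  SHR R5, 3  → R5 = 223 >> 3 = 27
Final: R5 = 27

27


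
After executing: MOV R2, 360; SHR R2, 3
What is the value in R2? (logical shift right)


Register state trace:
  MOV R2, 360  → R2 = 360
  SHR R2, 3  → R2 = 360 >> 3 = 360 // 2^3 = 45
Final: R2 = 45

45


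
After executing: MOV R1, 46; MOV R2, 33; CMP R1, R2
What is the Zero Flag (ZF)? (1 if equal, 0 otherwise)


Register state trace:
  MOV R1, 46  → R1 = 46
  MOV R2, 33  → R2 = 33
  CMP R1, R2  → computes 46 - 33 = 13
  Result is nonzero, so values are not equal
ZF = 0

0


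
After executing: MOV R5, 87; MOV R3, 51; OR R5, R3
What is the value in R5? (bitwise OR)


Register state trace:
  MOV R5, 87  → R5 = 87 (0b01010111)
  MOV R3, 51  → R3 = 51 (0b00110011)
  OR R5, R3   → R5 = 87 OR 51 = 119 (0b01110111)
Final: R5 = 119

119


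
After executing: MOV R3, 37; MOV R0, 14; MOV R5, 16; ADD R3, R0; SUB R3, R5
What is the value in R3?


Register state trace:
  MOV R3, 37  → R3 = 37
  MOV R0, 14  → R0 = 14
  MOV R5, 16  → R5 = 16
  ADD R3, R0  → R3 = 37 + 14 = 51
  SUB R3, R5  → R3 = 51 - 16 = 35
Final: R3 = 35

35


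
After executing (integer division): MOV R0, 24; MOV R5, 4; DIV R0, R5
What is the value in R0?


Register state trace:
  MOV R0, 24  → R0 = 24
  MOV R5, 4  → R5 = 4
  DIV R0, R5  → R0 = 24 // 4 = 6
Final: R0 = 6

6


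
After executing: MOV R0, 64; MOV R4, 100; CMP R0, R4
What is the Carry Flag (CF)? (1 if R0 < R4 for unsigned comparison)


Register state trace:
  MOV R0, 64  → R0 = 64
  MOV R4, 100  → R4 = 100
  CMP R0, R4  → unsigned 64 - 100: borrow occurs
  64 < 100, so CF = 1
CF = 1

1


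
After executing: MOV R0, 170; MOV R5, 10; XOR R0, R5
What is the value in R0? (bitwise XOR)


Register state trace:
  MOV R0, 170  → R0 = 170 (0b10101010)
  MOV R5, 10  → R5 = 10 (0b00001010)
  XOR R0, R5  → R0 = 170 XOR 10 = 160 (0b10100000)
Final: R0 = 160

160


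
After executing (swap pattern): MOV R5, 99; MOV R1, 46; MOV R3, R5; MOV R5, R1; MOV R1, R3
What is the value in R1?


Register state trace (swap pattern):
  MOV R5, 99  → R5 = 99
  MOV R1, 46  → R1 = 46
  MOV R3, R5  → R3 = 99  (save R5)
  MOV R5, R1  → R5 = 46  (R5 gets R1's value)
  MOV R1, R3  → R1 = 99  (R1 gets saved value)
Final: R1 = 99

99


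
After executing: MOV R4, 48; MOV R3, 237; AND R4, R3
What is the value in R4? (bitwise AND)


Register state trace:
  MOV R4, 48  → R4 = 48 (0b00110000)
  MOV R3, 237  → R3 = 237 (0b11101101)
  AND R4, R3  → R4 = 48 AND 237 = 32 (0b00100000)
Final: R4 = 32

32


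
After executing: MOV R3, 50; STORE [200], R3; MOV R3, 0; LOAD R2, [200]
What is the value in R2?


Register and memory trace:
  MOV R3, 50  → R3 = 50
  STORE [200], R3  → mem[200] = 50
  MOV R3, 0  → R3 = 0
  LOAD R2, [200]  → R2 = mem[200] = 50
Final: R2 = 50

50


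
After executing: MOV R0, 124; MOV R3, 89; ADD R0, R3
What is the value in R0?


Register state trace:
  MOV R0, 124  → R0 = 124
  MOV R3, 89  → R3 = 89
  ADD R0, R3  → R0 = 124 + 89 = 213
Final: R0 = 213

213


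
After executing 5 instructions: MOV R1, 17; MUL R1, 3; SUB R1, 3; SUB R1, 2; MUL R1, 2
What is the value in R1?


Register state trace:
  MOV R1, 17  → R1 = 17
  MUL R1, 3  → R1 = 17 * 3 = 51
  SUB R1, 3  → R1 = 51 - 3 = 48
  SUB R1, 2  → R1 = 48 - 2 = 46
  MUL R1, 2  → R1 = 46 * 2 = 92
Final: R1 = 92

92


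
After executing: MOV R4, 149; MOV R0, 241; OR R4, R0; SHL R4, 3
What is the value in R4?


Register state trace:
  MOV R4, 149  → R4 = 149 (0b10010101)
  MOV R0, 241  → R0 = 241 (0b11110001)
  OR R4, R0  → R4 = 149 OR 241 = 245 (0b11110101)
  SHL R4, 3  → R4 = 245 << 3 = 1960
Final: R4 = 1960

1960


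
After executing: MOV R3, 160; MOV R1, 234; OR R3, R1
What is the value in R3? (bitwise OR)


Register state trace:
  MOV R3, 160  → R3 = 160 (0b10100000)
  MOV R1, 234  → R1 = 234 (0b11101010)
  OR R3, R1   → R3 = 160 OR 234 = 234 (0b11101010)
Final: R3 = 234

234


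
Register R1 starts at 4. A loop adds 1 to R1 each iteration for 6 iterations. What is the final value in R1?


Starting value: R1 = 4
  Iter 1: R1 = 4 + 1 = 5
  Iter 2: R1 = 5 + 1 = 6
  Iter 3: R1 = 6 + 1 = 7
  Iter 4: R1 = 7 + 1 = 8
  Iter 5: R1 = 8 + 1 = 9
  Iter 6: R1 = 9 + 1 = 10
Final: R1 = 10

10


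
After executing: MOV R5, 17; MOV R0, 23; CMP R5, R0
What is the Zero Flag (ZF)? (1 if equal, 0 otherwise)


Register state trace:
  MOV R5, 17  → R5 = 17
  MOV R0, 23  → R0 = 23
  CMP R5, R0  → computes 17 - 23 = -6
  Result is nonzero, so values are not equal
ZF = 0

0


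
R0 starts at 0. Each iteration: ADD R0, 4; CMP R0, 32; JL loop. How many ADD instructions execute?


Loop trace (R0 starts at 0, target 32, step 4):
  ADD #1: R0 = 0 + 4 = 4  → 4 < 32, loop
  ADD #2: R0 = 4 + 4 = 8  → 8 < 32, loop
  ADD #3: R0 = 8 + 4 = 12  → 12 < 32, loop
  ADD #4: R0 = 12 + 4 = 16  → 16 < 32, loop
  ADD #5: R0 = 16 + 4 = 20  → 20 < 32, loop
  ADD #6: R0 = 20 + 4 = 24  → 24 < 32, loop
  ADD #7: R0 = 24 + 4 = 28  → 28 < 32, loop
  ADD #8: R0 = 28 + 4 = 32  → 32 >= 32, exit
Total ADD instructions: 8

8


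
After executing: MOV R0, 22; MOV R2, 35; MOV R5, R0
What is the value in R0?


Register state trace:
  MOV R0, 22  → R0 = 22
  MOV R2, 35  → R2 = 35
  MOV R5, R0  → R5 = 22
Final: R0 = 22

22


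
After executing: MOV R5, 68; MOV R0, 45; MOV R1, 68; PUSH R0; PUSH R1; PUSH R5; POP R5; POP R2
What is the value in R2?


Stack trace (top is rightmost):
  MOV R5, 68  → R5 = 68
  MOV R0, 45  → R0 = 45
  MOV R1, 68  → R1 = 68
  PUSH R0  → stack: [45]
  PUSH R1  → stack: [45, 68]
  PUSH R5  → stack: [45, 68, 68]
  POP R5  → R5 = 68, stack: [45, 68]
  POP R2  → R2 = 68, stack: [45]
Final: R2 = 68

68


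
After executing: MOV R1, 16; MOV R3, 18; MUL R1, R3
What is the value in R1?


Register state trace:
  MOV R1, 16  → R1 = 16
  MOV R3, 18  → R3 = 18
  MUL R1, R3  → R1 = 16 * 18 = 288
Final: R1 = 288

288


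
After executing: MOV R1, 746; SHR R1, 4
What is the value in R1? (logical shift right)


Register state trace:
  MOV R1, 746  → R1 = 746
  SHR R1, 4  → R1 = 746 >> 4 = 746 // 2^4 = 46
Final: R1 = 46

46


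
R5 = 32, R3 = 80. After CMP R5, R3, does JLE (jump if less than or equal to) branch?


Trace:
  R5 = 32, R3 = 80
  CMP R5, R3  → compares 32 vs 80
  JLE checks: is 32 less than or equal to 80?
  32 < 80, so condition is true
Branch taken: Yes

Yes


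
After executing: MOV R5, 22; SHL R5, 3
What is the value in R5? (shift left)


Register state trace:
  MOV R5, 22  → R5 = 22
  SHL R5, 3  → R5 = 22 << 3 = 22 * 2^3 = 176
Final: R5 = 176

176


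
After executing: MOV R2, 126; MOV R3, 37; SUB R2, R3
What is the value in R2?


Register state trace:
  MOV R2, 126  → R2 = 126
  MOV R3, 37  → R3 = 37
  SUB R2, R3  → R2 = 126 - 37 = 89
Final: R2 = 89

89


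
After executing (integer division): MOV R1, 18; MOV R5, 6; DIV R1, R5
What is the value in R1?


Register state trace:
  MOV R1, 18  → R1 = 18
  MOV R5, 6  → R5 = 6
  DIV R1, R5  → R1 = 18 // 6 = 3
Final: R1 = 3

3


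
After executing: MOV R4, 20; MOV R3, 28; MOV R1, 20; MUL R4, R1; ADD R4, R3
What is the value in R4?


Register state trace:
  MOV R4, 20  → R4 = 20
  MOV R3, 28  → R3 = 28
  MOV R1, 20  → R1 = 20
  MUL R4, R1  → R4 = 20 * 20 = 400
  ADD R4, R3  → R4 = 400 + 28 = 428
Final: R4 = 428

428


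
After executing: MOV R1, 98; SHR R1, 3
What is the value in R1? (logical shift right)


Register state trace:
  MOV R1, 98  → R1 = 98
  SHR R1, 3  → R1 = 98 >> 3 = 98 // 2^3 = 12
Final: R1 = 12

12


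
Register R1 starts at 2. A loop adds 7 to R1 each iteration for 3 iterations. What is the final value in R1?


Starting value: R1 = 2
  Iter 1: R1 = 2 + 7 = 9
  Iter 2: R1 = 9 + 7 = 16
  Iter 3: R1 = 16 + 7 = 23
Final: R1 = 23

23


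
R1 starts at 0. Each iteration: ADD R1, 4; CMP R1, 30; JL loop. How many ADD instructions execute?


Loop trace (R1 starts at 0, target 30, step 4):
  ADD #1: R1 = 0 + 4 = 4  → 4 < 30, loop
  ADD #2: R1 = 4 + 4 = 8  → 8 < 30, loop
  ADD #3: R1 = 8 + 4 = 12  → 12 < 30, loop
  ADD #4: R1 = 12 + 4 = 16  → 16 < 30, loop
  ADD #5: R1 = 16 + 4 = 20  → 20 < 30, loop
  ADD #6: R1 = 20 + 4 = 24  → 24 < 30, loop
  ADD #7: R1 = 24 + 4 = 28  → 28 < 30, loop
  ADD #8: R1 = 28 + 4 = 32  → 32 >= 30, exit
Total ADD instructions: 8

8


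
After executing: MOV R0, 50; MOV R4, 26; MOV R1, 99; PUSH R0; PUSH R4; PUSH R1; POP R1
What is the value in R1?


Stack trace (top is rightmost):
  MOV R0, 50  → R0 = 50
  MOV R4, 26  → R4 = 26
  MOV R1, 99  → R1 = 99
  PUSH R0  → stack: [50]
  PUSH R4  → stack: [50, 26]
  PUSH R1  → stack: [50, 26, 99]
  POP R1  → R1 = 99, stack: [50, 26]
Final: R1 = 99

99


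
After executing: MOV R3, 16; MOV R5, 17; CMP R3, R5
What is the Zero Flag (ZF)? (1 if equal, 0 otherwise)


Register state trace:
  MOV R3, 16  → R3 = 16
  MOV R5, 17  → R5 = 17
  CMP R3, R5  → computes 16 - 17 = -1
  Result is nonzero, so values are not equal
ZF = 0

0


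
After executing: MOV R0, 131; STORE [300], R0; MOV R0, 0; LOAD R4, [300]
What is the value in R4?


Register and memory trace:
  MOV R0, 131  → R0 = 131
  STORE [300], R0  → mem[300] = 131
  MOV R0, 0  → R0 = 0
  LOAD R4, [300]  → R4 = mem[300] = 131
Final: R4 = 131

131


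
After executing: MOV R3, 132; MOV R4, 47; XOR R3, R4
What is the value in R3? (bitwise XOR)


Register state trace:
  MOV R3, 132  → R3 = 132 (0b10000100)
  MOV R4, 47  → R4 = 47 (0b00101111)
  XOR R3, R4  → R3 = 132 XOR 47 = 171 (0b10101011)
Final: R3 = 171

171


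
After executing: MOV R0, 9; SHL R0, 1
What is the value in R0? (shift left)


Register state trace:
  MOV R0, 9  → R0 = 9
  SHL R0, 1  → R0 = 9 << 1 = 9 * 2^1 = 18
Final: R0 = 18

18


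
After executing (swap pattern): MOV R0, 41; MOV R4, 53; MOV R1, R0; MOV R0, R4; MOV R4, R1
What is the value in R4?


Register state trace (swap pattern):
  MOV R0, 41  → R0 = 41
  MOV R4, 53  → R4 = 53
  MOV R1, R0  → R1 = 41  (save R0)
  MOV R0, R4  → R0 = 53  (R0 gets R4's value)
  MOV R4, R1  → R4 = 41  (R4 gets saved value)
Final: R4 = 41

41


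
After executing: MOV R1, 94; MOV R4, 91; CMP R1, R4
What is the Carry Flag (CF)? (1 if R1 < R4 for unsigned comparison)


Register state trace:
  MOV R1, 94  → R1 = 94
  MOV R4, 91  → R4 = 91
  CMP R1, R4  → unsigned 94 - 91: no borrow
  94 >= 91, so CF = 0
CF = 0

0


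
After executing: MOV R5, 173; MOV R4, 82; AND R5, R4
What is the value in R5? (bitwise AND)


Register state trace:
  MOV R5, 173  → R5 = 173 (0b10101101)
  MOV R4, 82  → R4 = 82 (0b01010010)
  AND R5, R4  → R5 = 173 AND 82 = 0 (0b00000000)
Final: R5 = 0

0


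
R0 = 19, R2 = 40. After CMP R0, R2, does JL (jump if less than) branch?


Trace:
  R0 = 19, R2 = 40
  CMP R0, R2  → compares 19 vs 40
  JL checks: is 19 less than 40?
  19 < 40, so condition is true
Branch taken: Yes

Yes


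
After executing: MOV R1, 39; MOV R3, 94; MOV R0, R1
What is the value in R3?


Register state trace:
  MOV R1, 39  → R1 = 39
  MOV R3, 94  → R3 = 94
  MOV R0, R1  → R0 = 39
Final: R3 = 94

94


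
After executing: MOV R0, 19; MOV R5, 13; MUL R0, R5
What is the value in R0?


Register state trace:
  MOV R0, 19  → R0 = 19
  MOV R5, 13  → R5 = 13
  MUL R0, R5  → R0 = 19 * 13 = 247
Final: R0 = 247

247


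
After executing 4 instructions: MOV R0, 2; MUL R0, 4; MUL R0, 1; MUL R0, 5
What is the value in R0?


Register state trace:
  MOV R0, 2  → R0 = 2
  MUL R0, 4  → R0 = 2 * 4 = 8
  MUL R0, 1  → R0 = 8 * 1 = 8
  MUL R0, 5  → R0 = 8 * 5 = 40
Final: R0 = 40

40


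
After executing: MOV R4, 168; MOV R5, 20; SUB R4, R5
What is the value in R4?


Register state trace:
  MOV R4, 168  → R4 = 168
  MOV R5, 20  → R5 = 20
  SUB R4, R5  → R4 = 168 - 20 = 148
Final: R4 = 148

148


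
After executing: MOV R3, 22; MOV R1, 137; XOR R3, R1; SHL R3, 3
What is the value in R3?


Register state trace:
  MOV R3, 22  → R3 = 22 (0b00010110)
  MOV R1, 137  → R1 = 137 (0b10001001)
  XOR R3, R1  → R3 = 22 XOR 137 = 159 (0b10011111)
  SHL R3, 3  → R3 = 159 << 3 = 1272
Final: R3 = 1272

1272


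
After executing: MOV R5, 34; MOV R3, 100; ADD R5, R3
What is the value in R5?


Register state trace:
  MOV R5, 34  → R5 = 34
  MOV R3, 100  → R3 = 100
  ADD R5, R3  → R5 = 34 + 100 = 134
Final: R5 = 134

134


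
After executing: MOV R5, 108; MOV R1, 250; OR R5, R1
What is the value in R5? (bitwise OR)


Register state trace:
  MOV R5, 108  → R5 = 108 (0b01101100)
  MOV R1, 250  → R1 = 250 (0b11111010)
  OR R5, R1   → R5 = 108 OR 250 = 254 (0b11111110)
Final: R5 = 254

254


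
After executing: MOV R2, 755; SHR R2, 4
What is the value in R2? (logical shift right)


Register state trace:
  MOV R2, 755  → R2 = 755
  SHR R2, 4  → R2 = 755 >> 4 = 755 // 2^4 = 47
Final: R2 = 47

47


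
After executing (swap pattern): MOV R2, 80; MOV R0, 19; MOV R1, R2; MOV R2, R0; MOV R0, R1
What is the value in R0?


Register state trace (swap pattern):
  MOV R2, 80  → R2 = 80
  MOV R0, 19  → R0 = 19
  MOV R1, R2  → R1 = 80  (save R2)
  MOV R2, R0  → R2 = 19  (R2 gets R0's value)
  MOV R0, R1  → R0 = 80  (R0 gets saved value)
Final: R0 = 80

80


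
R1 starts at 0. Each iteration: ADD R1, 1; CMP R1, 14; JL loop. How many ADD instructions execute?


Loop trace (R1 starts at 0, target 14, step 1):
  ADD #1: R1 = 0 + 1 = 1  → 1 < 14, loop
  ADD #2: R1 = 1 + 1 = 2  → 2 < 14, loop
  ADD #3: R1 = 2 + 1 = 3  → 3 < 14, loop
  ADD #4: R1 = 3 + 1 = 4  → 4 < 14, loop
  ADD #5: R1 = 4 + 1 = 5  → 5 < 14, loop
  ADD #6: R1 = 5 + 1 = 6  → 6 < 14, loop
  ADD #7: R1 = 6 + 1 = 7  → 7 < 14, loop
  ADD #8: R1 = 7 + 1 = 8  → 8 < 14, loop
  ADD #9: R1 = 8 + 1 = 9  → 9 < 14, loop
  ADD #10: R1 = 9 + 1 = 10  → 10 < 14, loop
  ADD #11: R1 = 10 + 1 = 11  → 11 < 14, loop
  ADD #12: R1 = 11 + 1 = 12  → 12 < 14, loop
  ADD #13: R1 = 12 + 1 = 13  → 13 < 14, loop
  ADD #14: R1 = 13 + 1 = 14  → 14 >= 14, exit
Total ADD instructions: 14

14


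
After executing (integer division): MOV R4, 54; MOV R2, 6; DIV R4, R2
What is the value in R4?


Register state trace:
  MOV R4, 54  → R4 = 54
  MOV R2, 6  → R2 = 6
  DIV R4, R2  → R4 = 54 // 6 = 9
Final: R4 = 9

9


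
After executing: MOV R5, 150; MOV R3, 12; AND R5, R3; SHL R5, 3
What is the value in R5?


Register state trace:
  MOV R5, 150  → R5 = 150 (0b10010110)
  MOV R3, 12  → R3 = 12 (0b00001100)
  AND R5, R3  → R5 = 150 AND 12 = 4 (0b00000100)
  SHL R5, 3  → R5 = 4 << 3 = 32
Final: R5 = 32

32


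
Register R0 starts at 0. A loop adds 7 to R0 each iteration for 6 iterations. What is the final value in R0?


Starting value: R0 = 0
  Iter 1: R0 = 0 + 7 = 7
  Iter 2: R0 = 7 + 7 = 14
  Iter 3: R0 = 14 + 7 = 21
  Iter 4: R0 = 21 + 7 = 28
  Iter 5: R0 = 28 + 7 = 35
  Iter 6: R0 = 35 + 7 = 42
Final: R0 = 42

42


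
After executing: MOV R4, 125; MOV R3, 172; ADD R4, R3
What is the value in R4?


Register state trace:
  MOV R4, 125  → R4 = 125
  MOV R3, 172  → R3 = 172
  ADD R4, R3  → R4 = 125 + 172 = 297
Final: R4 = 297

297


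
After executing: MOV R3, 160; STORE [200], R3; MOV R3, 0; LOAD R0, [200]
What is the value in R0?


Register and memory trace:
  MOV R3, 160  → R3 = 160
  STORE [200], R3  → mem[200] = 160
  MOV R3, 0  → R3 = 0
  LOAD R0, [200]  → R0 = mem[200] = 160
Final: R0 = 160

160


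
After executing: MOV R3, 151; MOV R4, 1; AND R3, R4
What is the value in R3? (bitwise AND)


Register state trace:
  MOV R3, 151  → R3 = 151 (0b10010111)
  MOV R4, 1  → R4 = 1 (0b00000001)
  AND R3, R4  → R3 = 151 AND 1 = 1 (0b00000001)
Final: R3 = 1

1


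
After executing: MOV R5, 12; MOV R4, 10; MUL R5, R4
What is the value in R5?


Register state trace:
  MOV R5, 12  → R5 = 12
  MOV R4, 10  → R4 = 10
  MUL R5, R4  → R5 = 12 * 10 = 120
Final: R5 = 120

120


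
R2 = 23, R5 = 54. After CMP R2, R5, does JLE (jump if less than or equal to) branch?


Trace:
  R2 = 23, R5 = 54
  CMP R2, R5  → compares 23 vs 54
  JLE checks: is 23 less than or equal to 54?
  23 < 54, so condition is true
Branch taken: Yes

Yes


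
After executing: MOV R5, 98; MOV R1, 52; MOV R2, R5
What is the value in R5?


Register state trace:
  MOV R5, 98  → R5 = 98
  MOV R1, 52  → R1 = 52
  MOV R2, R5  → R2 = 98
Final: R5 = 98

98


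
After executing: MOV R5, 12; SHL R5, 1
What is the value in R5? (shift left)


Register state trace:
  MOV R5, 12  → R5 = 12
  SHL R5, 1  → R5 = 12 << 1 = 12 * 2^1 = 24
Final: R5 = 24

24


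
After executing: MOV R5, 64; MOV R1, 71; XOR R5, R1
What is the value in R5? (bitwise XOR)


Register state trace:
  MOV R5, 64  → R5 = 64 (0b01000000)
  MOV R1, 71  → R1 = 71 (0b01000111)
  XOR R5, R1  → R5 = 64 XOR 71 = 7 (0b00000111)
Final: R5 = 7

7


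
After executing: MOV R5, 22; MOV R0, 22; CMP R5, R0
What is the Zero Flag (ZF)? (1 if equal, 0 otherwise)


Register state trace:
  MOV R5, 22  → R5 = 22
  MOV R0, 22  → R0 = 22
  CMP R5, R0  → computes 22 - 22 = 0
  Result is zero, so values are equal
ZF = 1

1


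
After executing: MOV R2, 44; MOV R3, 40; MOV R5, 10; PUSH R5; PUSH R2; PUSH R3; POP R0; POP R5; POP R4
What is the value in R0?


Stack trace (top is rightmost):
  MOV R2, 44  → R2 = 44
  MOV R3, 40  → R3 = 40
  MOV R5, 10  → R5 = 10
  PUSH R5  → stack: [10]
  PUSH R2  → stack: [10, 44]
  PUSH R3  → stack: [10, 44, 40]
  POP R0  → R0 = 40, stack: [10, 44]
  POP R5  → R5 = 44, stack: [10]
  POP R4  → R4 = 10, stack: []
Final: R0 = 40

40


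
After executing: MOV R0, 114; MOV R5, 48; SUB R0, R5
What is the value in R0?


Register state trace:
  MOV R0, 114  → R0 = 114
  MOV R5, 48  → R5 = 48
  SUB R0, R5  → R0 = 114 - 48 = 66
Final: R0 = 66

66


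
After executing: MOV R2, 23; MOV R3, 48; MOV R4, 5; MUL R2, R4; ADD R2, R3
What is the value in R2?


Register state trace:
  MOV R2, 23  → R2 = 23
  MOV R3, 48  → R3 = 48
  MOV R4, 5  → R4 = 5
  MUL R2, R4  → R2 = 23 * 5 = 115
  ADD R2, R3  → R2 = 115 + 48 = 163
Final: R2 = 163

163


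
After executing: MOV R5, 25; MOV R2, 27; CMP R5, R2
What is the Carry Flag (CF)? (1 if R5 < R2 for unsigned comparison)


Register state trace:
  MOV R5, 25  → R5 = 25
  MOV R2, 27  → R2 = 27
  CMP R5, R2  → unsigned 25 - 27: borrow occurs
  25 < 27, so CF = 1
CF = 1

1


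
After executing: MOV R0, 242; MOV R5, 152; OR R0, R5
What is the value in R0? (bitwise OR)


Register state trace:
  MOV R0, 242  → R0 = 242 (0b11110010)
  MOV R5, 152  → R5 = 152 (0b10011000)
  OR R0, R5   → R0 = 242 OR 152 = 250 (0b11111010)
Final: R0 = 250

250


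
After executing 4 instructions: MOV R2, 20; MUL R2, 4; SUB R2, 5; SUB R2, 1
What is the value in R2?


Register state trace:
  MOV R2, 20  → R2 = 20
  MUL R2, 4  → R2 = 20 * 4 = 80
  SUB R2, 5  → R2 = 80 - 5 = 75
  SUB R2, 1  → R2 = 75 - 1 = 74
Final: R2 = 74

74


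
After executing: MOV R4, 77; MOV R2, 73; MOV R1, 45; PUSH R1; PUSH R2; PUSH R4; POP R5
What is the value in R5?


Stack trace (top is rightmost):
  MOV R4, 77  → R4 = 77
  MOV R2, 73  → R2 = 73
  MOV R1, 45  → R1 = 45
  PUSH R1  → stack: [45]
  PUSH R2  → stack: [45, 73]
  PUSH R4  → stack: [45, 73, 77]
  POP R5  → R5 = 77, stack: [45, 73]
Final: R5 = 77

77


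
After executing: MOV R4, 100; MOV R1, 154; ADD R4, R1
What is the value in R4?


Register state trace:
  MOV R4, 100  → R4 = 100
  MOV R1, 154  → R1 = 154
  ADD R4, R1  → R4 = 100 + 154 = 254
Final: R4 = 254

254


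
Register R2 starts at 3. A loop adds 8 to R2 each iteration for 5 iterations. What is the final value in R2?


Starting value: R2 = 3
  Iter 1: R2 = 3 + 8 = 11
  Iter 2: R2 = 11 + 8 = 19
  Iter 3: R2 = 19 + 8 = 27
  Iter 4: R2 = 27 + 8 = 35
  Iter 5: R2 = 35 + 8 = 43
Final: R2 = 43

43


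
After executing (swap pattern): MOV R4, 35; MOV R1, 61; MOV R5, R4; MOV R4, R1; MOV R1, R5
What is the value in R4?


Register state trace (swap pattern):
  MOV R4, 35  → R4 = 35
  MOV R1, 61  → R1 = 61
  MOV R5, R4  → R5 = 35  (save R4)
  MOV R4, R1  → R4 = 61  (R4 gets R1's value)
  MOV R1, R5  → R1 = 35  (R1 gets saved value)
Final: R4 = 61

61


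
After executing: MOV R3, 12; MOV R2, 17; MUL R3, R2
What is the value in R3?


Register state trace:
  MOV R3, 12  → R3 = 12
  MOV R2, 17  → R2 = 17
  MUL R3, R2  → R3 = 12 * 17 = 204
Final: R3 = 204

204


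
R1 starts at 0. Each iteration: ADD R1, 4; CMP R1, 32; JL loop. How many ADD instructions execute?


Loop trace (R1 starts at 0, target 32, step 4):
  ADD #1: R1 = 0 + 4 = 4  → 4 < 32, loop
  ADD #2: R1 = 4 + 4 = 8  → 8 < 32, loop
  ADD #3: R1 = 8 + 4 = 12  → 12 < 32, loop
  ADD #4: R1 = 12 + 4 = 16  → 16 < 32, loop
  ADD #5: R1 = 16 + 4 = 20  → 20 < 32, loop
  ADD #6: R1 = 20 + 4 = 24  → 24 < 32, loop
  ADD #7: R1 = 24 + 4 = 28  → 28 < 32, loop
  ADD #8: R1 = 28 + 4 = 32  → 32 >= 32, exit
Total ADD instructions: 8

8


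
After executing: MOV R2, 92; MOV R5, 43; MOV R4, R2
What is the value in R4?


Register state trace:
  MOV R2, 92  → R2 = 92
  MOV R5, 43  → R5 = 43
  MOV R4, R2  → R4 = 92
Final: R4 = 92

92


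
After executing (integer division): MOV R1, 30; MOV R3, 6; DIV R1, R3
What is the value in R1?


Register state trace:
  MOV R1, 30  → R1 = 30
  MOV R3, 6  → R3 = 6
  DIV R1, R3  → R1 = 30 // 6 = 5
Final: R1 = 5

5


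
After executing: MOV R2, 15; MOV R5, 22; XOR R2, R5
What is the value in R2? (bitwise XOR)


Register state trace:
  MOV R2, 15  → R2 = 15 (0b00001111)
  MOV R5, 22  → R5 = 22 (0b00010110)
  XOR R2, R5  → R2 = 15 XOR 22 = 25 (0b00011001)
Final: R2 = 25

25


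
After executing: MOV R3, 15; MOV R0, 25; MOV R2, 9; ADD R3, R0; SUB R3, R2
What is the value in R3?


Register state trace:
  MOV R3, 15  → R3 = 15
  MOV R0, 25  → R0 = 25
  MOV R2, 9  → R2 = 9
  ADD R3, R0  → R3 = 15 + 25 = 40
  SUB R3, R2  → R3 = 40 - 9 = 31
Final: R3 = 31

31


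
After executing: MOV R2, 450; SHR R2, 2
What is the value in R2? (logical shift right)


Register state trace:
  MOV R2, 450  → R2 = 450
  SHR R2, 2  → R2 = 450 >> 2 = 450 // 2^2 = 112
Final: R2 = 112

112


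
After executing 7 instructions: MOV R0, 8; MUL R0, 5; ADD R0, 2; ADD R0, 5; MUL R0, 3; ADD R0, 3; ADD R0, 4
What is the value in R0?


Register state trace:
  MOV R0, 8  → R0 = 8
  MUL R0, 5  → R0 = 8 * 5 = 40
  ADD R0, 2  → R0 = 40 + 2 = 42
  ADD R0, 5  → R0 = 42 + 5 = 47
  MUL R0, 3  → R0 = 47 * 3 = 141
  ADD R0, 3  → R0 = 141 + 3 = 144
  ADD R0, 4  → R0 = 144 + 4 = 148
Final: R0 = 148

148


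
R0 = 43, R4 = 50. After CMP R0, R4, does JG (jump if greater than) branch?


Trace:
  R0 = 43, R4 = 50
  CMP R0, R4  → compares 43 vs 50
  JG checks: is 43 greater than 50?
  43 < 50, so condition is false
Branch taken: No

No


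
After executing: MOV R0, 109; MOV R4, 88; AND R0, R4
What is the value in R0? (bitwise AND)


Register state trace:
  MOV R0, 109  → R0 = 109 (0b01101101)
  MOV R4, 88  → R4 = 88 (0b01011000)
  AND R0, R4  → R0 = 109 AND 88 = 72 (0b01001000)
Final: R0 = 72

72


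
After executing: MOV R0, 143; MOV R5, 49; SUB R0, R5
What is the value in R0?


Register state trace:
  MOV R0, 143  → R0 = 143
  MOV R5, 49  → R5 = 49
  SUB R0, R5  → R0 = 143 - 49 = 94
Final: R0 = 94

94


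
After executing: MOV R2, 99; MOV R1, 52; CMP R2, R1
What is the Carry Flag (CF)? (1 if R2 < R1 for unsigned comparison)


Register state trace:
  MOV R2, 99  → R2 = 99
  MOV R1, 52  → R1 = 52
  CMP R2, R1  → unsigned 99 - 52: no borrow
  99 >= 52, so CF = 0
CF = 0

0


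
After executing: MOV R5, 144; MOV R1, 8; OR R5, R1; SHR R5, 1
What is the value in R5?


Register state trace:
  MOV R5, 144  → R5 = 144 (0b10010000)
  MOV R1, 8  → R1 = 8 (0b00001000)
  OR R5, R1  → R5 = 144 OR 8 = 152 (0b10011000)
  SHR R5, 1  → R5 = 152 >> 1 = 76
Final: R5 = 76

76


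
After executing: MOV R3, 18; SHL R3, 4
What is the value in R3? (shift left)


Register state trace:
  MOV R3, 18  → R3 = 18
  SHL R3, 4  → R3 = 18 << 4 = 18 * 2^4 = 288
Final: R3 = 288

288


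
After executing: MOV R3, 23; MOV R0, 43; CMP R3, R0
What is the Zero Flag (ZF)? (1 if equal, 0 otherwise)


Register state trace:
  MOV R3, 23  → R3 = 23
  MOV R0, 43  → R0 = 43
  CMP R3, R0  → computes 23 - 43 = -20
  Result is nonzero, so values are not equal
ZF = 0

0


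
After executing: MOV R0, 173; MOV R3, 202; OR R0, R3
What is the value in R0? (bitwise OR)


Register state trace:
  MOV R0, 173  → R0 = 173 (0b10101101)
  MOV R3, 202  → R3 = 202 (0b11001010)
  OR R0, R3   → R0 = 173 OR 202 = 239 (0b11101111)
Final: R0 = 239

239


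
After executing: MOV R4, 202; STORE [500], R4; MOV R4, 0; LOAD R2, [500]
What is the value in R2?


Register and memory trace:
  MOV R4, 202  → R4 = 202
  STORE [500], R4  → mem[500] = 202
  MOV R4, 0  → R4 = 0
  LOAD R2, [500]  → R2 = mem[500] = 202
Final: R2 = 202

202


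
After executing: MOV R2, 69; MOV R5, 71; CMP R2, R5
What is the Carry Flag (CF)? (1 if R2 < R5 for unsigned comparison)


Register state trace:
  MOV R2, 69  → R2 = 69
  MOV R5, 71  → R5 = 71
  CMP R2, R5  → unsigned 69 - 71: borrow occurs
  69 < 71, so CF = 1
CF = 1

1


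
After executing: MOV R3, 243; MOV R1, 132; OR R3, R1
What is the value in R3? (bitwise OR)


Register state trace:
  MOV R3, 243  → R3 = 243 (0b11110011)
  MOV R1, 132  → R1 = 132 (0b10000100)
  OR R3, R1   → R3 = 243 OR 132 = 247 (0b11110111)
Final: R3 = 247

247


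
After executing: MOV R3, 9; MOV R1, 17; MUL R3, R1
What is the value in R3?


Register state trace:
  MOV R3, 9  → R3 = 9
  MOV R1, 17  → R1 = 17
  MUL R3, R1  → R3 = 9 * 17 = 153
Final: R3 = 153

153


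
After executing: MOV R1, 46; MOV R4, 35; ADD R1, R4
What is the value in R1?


Register state trace:
  MOV R1, 46  → R1 = 46
  MOV R4, 35  → R4 = 35
  ADD R1, R4  → R1 = 46 + 35 = 81
Final: R1 = 81

81
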